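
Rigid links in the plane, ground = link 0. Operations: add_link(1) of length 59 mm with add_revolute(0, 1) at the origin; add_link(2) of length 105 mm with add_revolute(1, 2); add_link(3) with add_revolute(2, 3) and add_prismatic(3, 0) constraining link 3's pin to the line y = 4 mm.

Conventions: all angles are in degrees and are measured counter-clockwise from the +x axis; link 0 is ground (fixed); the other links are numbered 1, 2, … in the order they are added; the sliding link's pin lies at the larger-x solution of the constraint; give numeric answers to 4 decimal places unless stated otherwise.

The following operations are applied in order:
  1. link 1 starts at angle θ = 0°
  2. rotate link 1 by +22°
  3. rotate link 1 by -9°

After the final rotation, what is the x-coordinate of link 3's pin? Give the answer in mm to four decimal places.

geometry: r = 59 mm, L = 105 mm, e = 4 mm; θ starts at 0°
rotate link 1 by +22°: θ ← 0° +22° = 22°
rotate link 1 by -9°: θ ← 22° -9° = 13°
crank pin P = (r cos θ, r sin θ) = (57.487834, 13.272112)
h = r sin θ − e = 13.272112 − 4 = 9.272112
x = r cos θ + √(L² − h²) = 57.487834 + 104.589808 = 162.077642

162.0776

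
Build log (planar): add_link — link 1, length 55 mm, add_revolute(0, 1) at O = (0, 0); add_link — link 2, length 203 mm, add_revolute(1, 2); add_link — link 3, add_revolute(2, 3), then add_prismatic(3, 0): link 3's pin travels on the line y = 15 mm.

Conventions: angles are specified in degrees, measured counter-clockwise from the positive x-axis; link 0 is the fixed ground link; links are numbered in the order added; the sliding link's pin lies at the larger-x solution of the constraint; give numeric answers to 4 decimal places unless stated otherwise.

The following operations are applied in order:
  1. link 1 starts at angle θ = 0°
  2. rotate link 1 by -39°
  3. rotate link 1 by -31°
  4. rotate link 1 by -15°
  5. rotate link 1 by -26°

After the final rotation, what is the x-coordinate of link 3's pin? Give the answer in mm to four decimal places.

geometry: r = 55 mm, L = 203 mm, e = 15 mm; θ starts at 0°
rotate link 1 by -39°: θ ← 0° -39° = -39°
rotate link 1 by -31°: θ ← -39° -31° = -70°
rotate link 1 by -15°: θ ← -70° -15° = -85°
rotate link 1 by -26°: θ ← -85° -26° = -111°
crank pin P = (r cos θ, r sin θ) = (-19.710237, -51.346923)
h = r sin θ − e = -51.346923 − 15 = -66.346923
x = r cos θ + √(L² − h²) = -19.710237 + 191.851729 = 172.141491

172.1415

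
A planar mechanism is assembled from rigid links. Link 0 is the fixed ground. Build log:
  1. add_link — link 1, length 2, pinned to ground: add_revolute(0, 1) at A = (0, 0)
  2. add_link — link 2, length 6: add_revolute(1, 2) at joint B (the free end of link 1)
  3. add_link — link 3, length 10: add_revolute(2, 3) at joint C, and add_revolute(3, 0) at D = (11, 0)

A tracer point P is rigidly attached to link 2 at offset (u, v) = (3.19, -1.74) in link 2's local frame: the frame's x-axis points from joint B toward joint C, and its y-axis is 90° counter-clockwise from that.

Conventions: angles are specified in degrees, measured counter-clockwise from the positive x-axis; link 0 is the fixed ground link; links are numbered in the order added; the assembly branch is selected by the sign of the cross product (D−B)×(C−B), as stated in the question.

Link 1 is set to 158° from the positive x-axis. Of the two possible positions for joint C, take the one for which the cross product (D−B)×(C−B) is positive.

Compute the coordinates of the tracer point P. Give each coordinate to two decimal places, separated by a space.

A=(0,0), D=(11.00,0)
B = A + 2.00·(cos158°, sin158°) = (-1.8544, 0.7492)
|BD| = 12.8762
circle(B,6.00) ∩ circle(D,10.00): a=3.9529, h=4.5138
  candidates: C₊=(2.3545,5.0254) cross=58.121; C₋=(1.8292,-3.9870) cross=-58.121
  branch + wants cross > 0 → take C=(2.3545,5.0254) (cross=58.121)
ex = (C−B)/|BC| = (0.7015,0.7127); ey = (-0.7127,0.7015)
P = B + 3.19·ex + -1.74·ey = (1.6234,1.8022)

1.62 1.80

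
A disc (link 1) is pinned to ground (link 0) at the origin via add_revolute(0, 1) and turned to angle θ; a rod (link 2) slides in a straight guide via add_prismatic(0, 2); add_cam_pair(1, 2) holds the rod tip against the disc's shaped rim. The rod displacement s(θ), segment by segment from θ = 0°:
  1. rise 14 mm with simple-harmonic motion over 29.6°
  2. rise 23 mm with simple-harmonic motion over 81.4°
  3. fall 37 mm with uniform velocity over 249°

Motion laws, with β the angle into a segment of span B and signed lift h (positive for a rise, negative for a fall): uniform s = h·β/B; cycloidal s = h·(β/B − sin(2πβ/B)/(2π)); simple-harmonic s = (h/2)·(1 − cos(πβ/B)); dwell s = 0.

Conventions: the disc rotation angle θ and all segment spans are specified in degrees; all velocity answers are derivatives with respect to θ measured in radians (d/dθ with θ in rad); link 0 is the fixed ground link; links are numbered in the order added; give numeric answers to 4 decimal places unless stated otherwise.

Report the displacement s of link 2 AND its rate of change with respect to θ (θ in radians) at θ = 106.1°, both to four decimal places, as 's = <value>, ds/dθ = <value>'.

segment 1 (0° to 29.6°, simple-harmonic, h = 14) is passed completely: s = 0.0000 + (14) = 14.0000
θ = 106.1° falls in segment 2 (29.6° to 111°, simple-harmonic, h = 23): β = 106.1 − 29.6 = 76.5°, B = 81.4°; Δs = 23/2·(1 − cos(π·0.9398)) = 22.7950; s = 14.0000 + 22.7950 = 36.7950
velocity in seg [29.6°–111°] (simple-harmonic), θ in radians: β = 76.5° = 1.3352 rad, B = 81.4° = 1.4207 rad; ds/dθ = (πh/(2B)) sin(πβ/B) = (π·23/(2·1.4207)) sin(π·0.9398) = 4.780526 mm/rad

s = 36.7950, ds/dθ = 4.7805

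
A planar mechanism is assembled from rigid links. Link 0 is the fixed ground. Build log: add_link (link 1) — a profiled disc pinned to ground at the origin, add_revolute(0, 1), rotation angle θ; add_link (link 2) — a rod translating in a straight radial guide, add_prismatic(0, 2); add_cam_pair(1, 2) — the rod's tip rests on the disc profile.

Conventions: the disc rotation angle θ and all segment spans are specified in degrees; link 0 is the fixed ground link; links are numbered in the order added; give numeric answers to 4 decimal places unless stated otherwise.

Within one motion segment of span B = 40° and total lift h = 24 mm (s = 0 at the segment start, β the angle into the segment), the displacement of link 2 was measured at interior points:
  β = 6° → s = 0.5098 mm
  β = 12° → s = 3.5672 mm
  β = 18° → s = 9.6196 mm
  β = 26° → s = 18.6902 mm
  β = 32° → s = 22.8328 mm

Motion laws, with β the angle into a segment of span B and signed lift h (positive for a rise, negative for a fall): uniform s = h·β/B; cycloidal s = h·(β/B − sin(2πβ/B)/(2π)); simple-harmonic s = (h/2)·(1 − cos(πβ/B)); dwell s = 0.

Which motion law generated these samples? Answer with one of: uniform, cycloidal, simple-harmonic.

candidates at β/B = r: uniform s = h·r (linear in β); cycloidal s = h·(r − sin(2πr)/(2π)); simple-harmonic s = (h/2)(1 − cos(πr))
β=6°: printed 0.5098 | uniform 3.6000, cycloidal 0.5098, simple-harmonic 1.3079
β=12°: printed 3.5672 | uniform 7.2000, cycloidal 3.5672, simple-harmonic 4.9466
β=18°: printed 9.6196 | uniform 10.8000, cycloidal 9.6196, simple-harmonic 10.1228
β=26°: printed 18.6902 | uniform 15.6000, cycloidal 18.6902, simple-harmonic 17.4479
β=32°: printed 22.8328 | uniform 19.2000, cycloidal 22.8328, simple-harmonic 21.7082
only one law matches every sample → cycloidal

cycloidal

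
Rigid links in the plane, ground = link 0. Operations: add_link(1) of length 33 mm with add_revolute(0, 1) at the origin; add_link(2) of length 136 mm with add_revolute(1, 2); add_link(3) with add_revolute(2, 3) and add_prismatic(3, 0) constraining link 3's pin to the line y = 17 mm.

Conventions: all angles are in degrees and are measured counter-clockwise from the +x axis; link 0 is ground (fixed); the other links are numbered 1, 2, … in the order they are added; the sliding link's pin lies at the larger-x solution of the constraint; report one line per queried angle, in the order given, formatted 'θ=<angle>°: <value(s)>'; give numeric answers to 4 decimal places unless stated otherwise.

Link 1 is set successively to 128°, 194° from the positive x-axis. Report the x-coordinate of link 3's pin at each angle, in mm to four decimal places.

geometry: r = 33 mm, L = 136 mm, e = 17 mm
θ=128°: crank pin P = (r cos θ, r sin θ) = (-20.316829, 26.004355)
θ=128°: h = r sin θ − e = 26.004355 − 17 = 9.004355
θ=128°: x = r cos θ + √(L² − h²) = -20.316829 + 135.701590 = 115.384762
θ=194°: crank pin P = (r cos θ, r sin θ) = (-32.019759, -7.983423)
θ=194°: h = r sin θ − e = -7.983423 − 17 = -24.983423
θ=194°: x = r cos θ + √(L² − h²) = -32.019759 + 133.685559 = 101.665800

θ=128°: 115.3848
θ=194°: 101.6658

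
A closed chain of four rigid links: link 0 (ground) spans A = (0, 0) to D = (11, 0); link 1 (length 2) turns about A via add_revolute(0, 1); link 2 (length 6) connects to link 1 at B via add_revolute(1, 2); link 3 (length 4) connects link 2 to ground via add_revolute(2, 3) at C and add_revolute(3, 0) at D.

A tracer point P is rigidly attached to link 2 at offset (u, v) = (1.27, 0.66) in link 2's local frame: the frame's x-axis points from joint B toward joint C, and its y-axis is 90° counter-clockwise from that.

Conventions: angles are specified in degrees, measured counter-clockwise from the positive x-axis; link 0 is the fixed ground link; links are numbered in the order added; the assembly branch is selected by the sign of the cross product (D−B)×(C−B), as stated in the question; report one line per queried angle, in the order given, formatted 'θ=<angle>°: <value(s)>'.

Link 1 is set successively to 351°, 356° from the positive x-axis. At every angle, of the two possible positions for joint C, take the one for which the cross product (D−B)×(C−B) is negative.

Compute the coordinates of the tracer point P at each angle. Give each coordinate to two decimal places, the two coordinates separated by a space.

A=(0,0), D=(11.00,0)
θ=351°: B = A + 2.00·(cos351°, sin351°) = (1.9754, -0.3129)
θ=351°: |BD| = 9.0300
θ=351°: circle(B,6.00) ∩ circle(D,4.00): a=5.6224, h=2.0948
θ=351°:   candidates: C₊=(7.5219,1.9755) cross=18.916; C₋=(7.6670,-2.2116) cross=-18.916
θ=351°:   branch - wants cross < 0 → take C=(7.6670,-2.2116) (cross=-18.916)
θ=351°: ex = (C−B)/|BC| = (0.9486,-0.3165); ey = (0.3165,0.9486)
θ=351°: P = B + 1.27·ex + 0.66·ey = (3.3890,-0.0887)
θ=356°: B = A + 2.00·(cos356°, sin356°) = (1.9951, -0.1395)
θ=356°: |BD| = 9.0060
θ=356°: circle(B,6.00) ∩ circle(D,4.00): a=5.6134, h=2.1190
θ=356°:   candidates: C₊=(7.5750,2.0662) cross=19.084; C₋=(7.6406,-2.1713) cross=-19.084
θ=356°:   branch - wants cross < 0 → take C=(7.6406,-2.1713) (cross=-19.084)
θ=356°: ex = (C−B)/|BC| = (0.9409,-0.3386); ey = (0.3386,0.9409)
θ=356°: P = B + 1.27·ex + 0.66·ey = (3.4136,0.0514)

θ=351°: 3.39 -0.09
θ=356°: 3.41 0.05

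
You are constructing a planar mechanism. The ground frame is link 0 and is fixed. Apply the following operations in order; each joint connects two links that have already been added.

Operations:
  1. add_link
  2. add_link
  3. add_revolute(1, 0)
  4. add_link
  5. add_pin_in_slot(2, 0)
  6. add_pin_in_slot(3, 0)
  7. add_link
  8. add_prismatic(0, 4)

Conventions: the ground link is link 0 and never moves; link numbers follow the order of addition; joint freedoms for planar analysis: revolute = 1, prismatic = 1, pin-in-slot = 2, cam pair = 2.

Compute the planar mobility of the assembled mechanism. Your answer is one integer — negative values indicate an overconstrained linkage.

L=1 J1=0 J2=0
add link → L=2 J1=0 J2=0
add link → L=3 J1=0 J2=0
R@1,0 dof=1 J1 → L=3 J1=1 J2=0
add link → L=4 J1=1 J2=0
PS@2,0 dof=2 J2 → L=4 J1=1 J2=1
PS@3,0 dof=2 J2 → L=4 J1=1 J2=2
add link → L=5 J1=1 J2=2
P@0,4 dof=1 J1 → L=5 J1=2 J2=2
M=3(L−1)−2J1−J2=3·4−2·2−2=6

M = 6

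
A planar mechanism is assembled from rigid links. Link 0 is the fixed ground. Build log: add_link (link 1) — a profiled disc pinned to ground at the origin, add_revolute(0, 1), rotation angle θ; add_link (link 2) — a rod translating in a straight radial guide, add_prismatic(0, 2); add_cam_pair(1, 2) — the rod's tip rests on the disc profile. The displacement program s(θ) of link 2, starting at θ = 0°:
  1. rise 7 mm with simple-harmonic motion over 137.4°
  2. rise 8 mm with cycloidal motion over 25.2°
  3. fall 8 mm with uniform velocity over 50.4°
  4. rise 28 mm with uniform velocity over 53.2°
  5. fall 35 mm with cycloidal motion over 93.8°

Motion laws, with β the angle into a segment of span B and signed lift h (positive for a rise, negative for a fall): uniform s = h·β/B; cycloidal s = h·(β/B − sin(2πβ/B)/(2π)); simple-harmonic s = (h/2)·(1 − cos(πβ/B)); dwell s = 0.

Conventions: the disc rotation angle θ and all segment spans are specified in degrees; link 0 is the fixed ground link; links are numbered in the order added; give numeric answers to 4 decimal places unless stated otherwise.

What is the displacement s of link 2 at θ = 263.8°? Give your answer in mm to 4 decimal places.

seg 1 [0°–137.4°] simple-harmonic, h=7: full span → s += 7 → s = 7.0000
seg 2 [137.4°–162.6°] cycloidal, h=8: full span → s += 8 → s = 15.0000
seg 3 [162.6°–213°] uniform, h=-8: full span → s += -8 → s = 7.0000
seg 4 [213°–266.2°] uniform, h=28: θ=263.8° here. β=50.8, B=53.2. 28·50.8/53.2 = 26.7368 → s = 33.7368

33.7368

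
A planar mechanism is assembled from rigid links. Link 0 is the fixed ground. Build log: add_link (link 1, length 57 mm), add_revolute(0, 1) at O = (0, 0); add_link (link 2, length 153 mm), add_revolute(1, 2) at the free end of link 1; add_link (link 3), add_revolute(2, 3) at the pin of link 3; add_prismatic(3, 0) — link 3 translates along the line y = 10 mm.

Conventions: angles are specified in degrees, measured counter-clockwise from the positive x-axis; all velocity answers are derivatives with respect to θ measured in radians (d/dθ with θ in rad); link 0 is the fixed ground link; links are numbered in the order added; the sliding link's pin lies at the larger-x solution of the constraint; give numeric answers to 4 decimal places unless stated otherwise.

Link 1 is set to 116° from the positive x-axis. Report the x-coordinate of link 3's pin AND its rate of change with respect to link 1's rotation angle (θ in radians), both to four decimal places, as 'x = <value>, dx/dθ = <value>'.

geometry: r = 57 mm, L = 153 mm, e = 10 mm
crank pin P = (r cos θ, r sin θ) = (-24.987155, 51.231261)
h = r sin θ − e = 51.231261 − 10 = 41.231261
x = r cos θ + √(L² − h²) = -24.987155 + 147.339686 = 122.352531
dx/dθ = −r sin θ − h·r cos θ/√(L² − h²) (θ in radians; h = 41.231261) = -44.238902

x = 122.3525, dx/dθ = -44.2389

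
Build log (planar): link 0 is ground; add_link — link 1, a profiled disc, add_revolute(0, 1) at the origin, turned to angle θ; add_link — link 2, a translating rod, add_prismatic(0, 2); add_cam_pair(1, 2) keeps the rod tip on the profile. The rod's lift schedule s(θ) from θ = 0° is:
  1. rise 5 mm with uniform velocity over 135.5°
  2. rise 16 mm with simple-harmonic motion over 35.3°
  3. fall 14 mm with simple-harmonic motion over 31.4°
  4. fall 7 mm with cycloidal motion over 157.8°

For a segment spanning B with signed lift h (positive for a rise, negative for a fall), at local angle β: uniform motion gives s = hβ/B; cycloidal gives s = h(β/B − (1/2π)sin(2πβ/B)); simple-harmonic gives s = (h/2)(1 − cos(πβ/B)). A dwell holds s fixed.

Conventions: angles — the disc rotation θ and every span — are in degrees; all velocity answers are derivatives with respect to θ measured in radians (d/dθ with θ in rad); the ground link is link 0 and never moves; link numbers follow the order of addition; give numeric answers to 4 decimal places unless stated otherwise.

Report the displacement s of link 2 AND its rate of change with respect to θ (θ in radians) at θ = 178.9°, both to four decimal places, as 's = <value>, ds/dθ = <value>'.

seg 1 [0°–135.5°] uniform, h=5: full span → s += 5 → s = 5.0000
seg 2 [135.5°–170.8°] simple-harmonic, h=16: full span → s += 16 → s = 21.0000
seg 3 [170.8°–202.2°] simple-harmonic, h=-14: θ=178.9° here. β=8.1, B=31.4. -14/2·(1 − cos(π·0.2580)) = -2.1756 → s = 18.8244
velocity in seg [170.8°–202.2°] (simple-harmonic), θ in radians: β = 8.1° = 0.1414 rad, B = 31.4° = 0.5480 rad; ds/dθ = (πh/(2B)) sin(πβ/B) = (π·(-14)/(2·0.5480)) sin(π·0.2580) = -29.075118 mm/rad

s = 18.8244, ds/dθ = -29.0751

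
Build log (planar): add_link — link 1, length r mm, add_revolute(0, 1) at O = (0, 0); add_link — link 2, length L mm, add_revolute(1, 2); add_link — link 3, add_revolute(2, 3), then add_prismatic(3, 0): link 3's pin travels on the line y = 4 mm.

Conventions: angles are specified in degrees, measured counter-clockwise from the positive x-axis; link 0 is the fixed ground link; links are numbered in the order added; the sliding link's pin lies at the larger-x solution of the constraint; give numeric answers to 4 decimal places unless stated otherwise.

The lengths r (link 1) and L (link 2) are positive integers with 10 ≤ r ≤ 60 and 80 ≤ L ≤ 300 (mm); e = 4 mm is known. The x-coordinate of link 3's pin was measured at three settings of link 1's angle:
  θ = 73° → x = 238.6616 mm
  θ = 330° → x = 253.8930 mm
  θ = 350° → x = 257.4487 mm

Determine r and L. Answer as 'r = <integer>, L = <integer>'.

constraint per measurement: (x − r cos θ)² + (r sin θ − e)² = L²
subtracting the θ₁ and θ₂ equations cancels the r² and L² terms:
r = (x₁² − x₂²) / (2[(x₁cos θ₁ + e sin θ₁) − (x₂cos θ₂ + e sin θ₂)]) = 26.0000 → r = 26
L² = (x₁ − r cos θ₁)² + (r sin θ₁ − e)² = 53823.9972 → L = 232.0000 → L = 232
check at θ₃=350°: x = 257.4487 (printed 257.4487) ✓

r = 26, L = 232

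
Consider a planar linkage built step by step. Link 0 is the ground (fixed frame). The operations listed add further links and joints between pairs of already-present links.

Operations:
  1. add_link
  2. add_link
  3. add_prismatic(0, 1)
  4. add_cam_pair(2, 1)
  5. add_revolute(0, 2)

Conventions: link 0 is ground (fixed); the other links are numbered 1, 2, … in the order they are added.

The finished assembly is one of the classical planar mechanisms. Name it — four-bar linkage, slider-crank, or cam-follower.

links: 3 (incl. ground); joints: 1 revolute, 1 prismatic, 1 higher (cam) pair, forming one closed loop
3 links, revolute + prismatic + higher pair in one loop → cam-follower

cam-follower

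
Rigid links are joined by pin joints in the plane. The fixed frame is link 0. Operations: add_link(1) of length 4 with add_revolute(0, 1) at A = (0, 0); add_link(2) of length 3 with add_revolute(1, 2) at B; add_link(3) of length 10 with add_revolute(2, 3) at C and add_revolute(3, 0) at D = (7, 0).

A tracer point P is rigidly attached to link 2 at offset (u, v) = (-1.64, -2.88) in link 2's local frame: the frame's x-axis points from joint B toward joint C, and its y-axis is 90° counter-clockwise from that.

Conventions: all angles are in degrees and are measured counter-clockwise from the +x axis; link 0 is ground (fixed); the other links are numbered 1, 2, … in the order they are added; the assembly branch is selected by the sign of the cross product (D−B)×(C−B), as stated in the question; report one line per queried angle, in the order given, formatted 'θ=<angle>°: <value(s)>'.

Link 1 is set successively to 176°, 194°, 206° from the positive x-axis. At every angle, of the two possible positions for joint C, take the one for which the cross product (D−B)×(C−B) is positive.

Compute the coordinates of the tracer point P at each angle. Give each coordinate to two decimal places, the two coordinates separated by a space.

A=(0,0), D=(7.00,0)
θ=176°: B = A + 4.00·(cos176°, sin176°) = (-3.9903, 0.2790)
θ=176°: |BD| = 10.9938
θ=176°: circle(B,3.00) ∩ circle(D,10.00): a=1.3582, h=2.6749
θ=176°:   candidates: C₊=(-2.5646,2.9186) cross=29.408; C₋=(-2.7004,-2.4295) cross=-29.408
θ=176°:   branch + wants cross > 0 → take C=(-2.5646,2.9186) (cross=29.408)
θ=176°: ex = (C−B)/|BC| = (0.4752,0.8799); ey = (-0.8799,0.4752)
θ=176°: P = B + -1.64·ex + -2.88·ey = (-2.2356,-2.5326)
θ=194°: B = A + 4.00·(cos194°, sin194°) = (-3.8812, -0.9677)
θ=194°: |BD| = 10.9241
θ=194°: circle(B,3.00) ∩ circle(D,10.00): a=1.2970, h=2.7052
θ=194°:   candidates: C₊=(-2.8289,1.8417) cross=29.551; C₋=(-2.3497,-3.5473) cross=-29.551
θ=194°:   branch + wants cross > 0 → take C=(-2.8289,1.8417) (cross=29.551)
θ=194°: ex = (C−B)/|BC| = (0.3507,0.9365); ey = (-0.9365,0.3507)
θ=194°: P = B + -1.64·ex + -2.88·ey = (-1.7594,-3.5137)
θ=206°: B = A + 4.00·(cos206°, sin206°) = (-3.5952, -1.7535)
θ=206°: |BD| = 10.7393
θ=206°: circle(B,3.00) ∩ circle(D,10.00): a=1.1329, h=2.7779
θ=206°:   candidates: C₊=(-2.9311,1.1721) cross=29.832; C₋=(-2.0239,-4.3091) cross=-29.832
θ=206°:   branch + wants cross > 0 → take C=(-2.9311,1.1721) (cross=29.832)
θ=206°: ex = (C−B)/|BC| = (0.2214,0.9752); ey = (-0.9752,0.2214)
θ=206°: P = B + -1.64·ex + -2.88·ey = (-1.1497,-3.9903)

θ=176°: -2.24 -2.53
θ=194°: -1.76 -3.51
θ=206°: -1.15 -3.99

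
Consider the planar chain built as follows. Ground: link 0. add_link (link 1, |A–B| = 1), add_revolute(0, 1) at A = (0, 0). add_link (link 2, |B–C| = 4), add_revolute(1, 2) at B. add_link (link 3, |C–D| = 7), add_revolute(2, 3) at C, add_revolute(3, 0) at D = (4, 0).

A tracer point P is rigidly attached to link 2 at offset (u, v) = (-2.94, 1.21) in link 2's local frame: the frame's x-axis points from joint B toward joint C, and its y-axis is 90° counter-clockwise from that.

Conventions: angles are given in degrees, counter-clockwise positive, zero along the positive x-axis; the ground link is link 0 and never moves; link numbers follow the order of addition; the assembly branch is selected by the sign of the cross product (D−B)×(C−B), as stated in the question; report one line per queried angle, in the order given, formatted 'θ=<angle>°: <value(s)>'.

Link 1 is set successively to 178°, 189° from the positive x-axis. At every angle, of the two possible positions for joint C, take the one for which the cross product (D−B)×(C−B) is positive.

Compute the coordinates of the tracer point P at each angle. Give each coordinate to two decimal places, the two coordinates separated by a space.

A=(0,0), D=(4.00,0)
θ=178°: B = A + 1.00·(cos178°, sin178°) = (-0.9994, 0.0349)
θ=178°: |BD| = 4.9995
θ=178°: circle(B,4.00) ∩ circle(D,7.00): a=-0.8006, h=3.9191
θ=178°:   candidates: C₊=(-1.7726,3.9595) cross=19.593; C₋=(-1.8273,-3.8785) cross=-19.593
θ=178°:   branch + wants cross > 0 → take C=(-1.7726,3.9595) (cross=19.593)
θ=178°: ex = (C−B)/|BC| = (-0.1933,0.9811); ey = (-0.9811,-0.1933)
θ=178°: P = B + -2.94·ex + 1.21·ey = (-1.6183,-3.0835)
θ=189°: B = A + 1.00·(cos189°, sin189°) = (-0.9877, -0.1564)
θ=189°: |BD| = 4.9901
θ=189°: circle(B,4.00) ∩ circle(D,7.00): a=-0.8114, h=3.9168
θ=189°:   candidates: C₊=(-1.9215,3.7330) cross=19.546; C₋=(-1.6760,-4.0968) cross=-19.546
θ=189°:   branch + wants cross > 0 → take C=(-1.9215,3.7330) (cross=19.546)
θ=189°: ex = (C−B)/|BC| = (-0.2335,0.9724); ey = (-0.9724,-0.2335)
θ=189°: P = B + -2.94·ex + 1.21·ey = (-1.4779,-3.2977)

θ=178°: -1.62 -3.08
θ=189°: -1.48 -3.30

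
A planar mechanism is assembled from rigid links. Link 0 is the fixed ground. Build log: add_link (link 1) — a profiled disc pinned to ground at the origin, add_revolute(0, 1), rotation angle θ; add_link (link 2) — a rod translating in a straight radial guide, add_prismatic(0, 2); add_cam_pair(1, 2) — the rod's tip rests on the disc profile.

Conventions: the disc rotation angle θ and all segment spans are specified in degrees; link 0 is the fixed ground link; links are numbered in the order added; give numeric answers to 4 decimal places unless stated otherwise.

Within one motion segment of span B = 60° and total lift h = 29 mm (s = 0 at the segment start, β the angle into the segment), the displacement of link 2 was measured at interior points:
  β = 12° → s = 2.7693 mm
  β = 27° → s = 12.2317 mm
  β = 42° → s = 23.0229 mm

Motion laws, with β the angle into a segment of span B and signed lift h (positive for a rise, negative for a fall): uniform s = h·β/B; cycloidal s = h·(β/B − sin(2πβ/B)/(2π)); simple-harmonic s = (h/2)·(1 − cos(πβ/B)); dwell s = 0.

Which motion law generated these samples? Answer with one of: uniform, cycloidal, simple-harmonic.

candidates at β/B = r: uniform s = h·r (linear in β); cycloidal s = h·(r − sin(2πr)/(2π)); simple-harmonic s = (h/2)(1 − cos(πr))
β=12°: printed 2.7693 | uniform 5.8000, cycloidal 1.4104, simple-harmonic 2.7693
β=27°: printed 12.2317 | uniform 13.0500, cycloidal 11.6237, simple-harmonic 12.2317
β=42°: printed 23.0229 | uniform 20.3000, cycloidal 24.6896, simple-harmonic 23.0229
only one law matches every sample → simple-harmonic

simple-harmonic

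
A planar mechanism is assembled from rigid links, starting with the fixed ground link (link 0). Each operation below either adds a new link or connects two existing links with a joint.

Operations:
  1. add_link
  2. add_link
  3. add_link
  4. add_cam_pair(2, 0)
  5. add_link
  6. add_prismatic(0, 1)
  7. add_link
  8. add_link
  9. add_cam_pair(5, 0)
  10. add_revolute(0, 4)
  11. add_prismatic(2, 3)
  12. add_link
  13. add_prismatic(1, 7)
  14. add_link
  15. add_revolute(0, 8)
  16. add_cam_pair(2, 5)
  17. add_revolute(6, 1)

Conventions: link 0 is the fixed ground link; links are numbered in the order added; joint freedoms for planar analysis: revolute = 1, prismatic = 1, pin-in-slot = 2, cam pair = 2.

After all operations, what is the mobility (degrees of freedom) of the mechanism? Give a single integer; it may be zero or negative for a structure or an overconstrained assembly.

L=1 J1=0 J2=0
add link → L=2 J1=0 J2=0
add link → L=3 J1=0 J2=0
add link → L=4 J1=0 J2=0
C@2,0 dof=2 J2 → L=4 J1=0 J2=1
add link → L=5 J1=0 J2=1
P@0,1 dof=1 J1 → L=5 J1=1 J2=1
add link → L=6 J1=1 J2=1
add link → L=7 J1=1 J2=1
C@5,0 dof=2 J2 → L=7 J1=1 J2=2
R@0,4 dof=1 J1 → L=7 J1=2 J2=2
P@2,3 dof=1 J1 → L=7 J1=3 J2=2
add link → L=8 J1=3 J2=2
P@1,7 dof=1 J1 → L=8 J1=4 J2=2
add link → L=9 J1=4 J2=2
R@0,8 dof=1 J1 → L=9 J1=5 J2=2
C@2,5 dof=2 J2 → L=9 J1=5 J2=3
R@6,1 dof=1 J1 → L=9 J1=6 J2=3
M=3(L−1)−2J1−J2=3·8−2·6−3=9

M = 9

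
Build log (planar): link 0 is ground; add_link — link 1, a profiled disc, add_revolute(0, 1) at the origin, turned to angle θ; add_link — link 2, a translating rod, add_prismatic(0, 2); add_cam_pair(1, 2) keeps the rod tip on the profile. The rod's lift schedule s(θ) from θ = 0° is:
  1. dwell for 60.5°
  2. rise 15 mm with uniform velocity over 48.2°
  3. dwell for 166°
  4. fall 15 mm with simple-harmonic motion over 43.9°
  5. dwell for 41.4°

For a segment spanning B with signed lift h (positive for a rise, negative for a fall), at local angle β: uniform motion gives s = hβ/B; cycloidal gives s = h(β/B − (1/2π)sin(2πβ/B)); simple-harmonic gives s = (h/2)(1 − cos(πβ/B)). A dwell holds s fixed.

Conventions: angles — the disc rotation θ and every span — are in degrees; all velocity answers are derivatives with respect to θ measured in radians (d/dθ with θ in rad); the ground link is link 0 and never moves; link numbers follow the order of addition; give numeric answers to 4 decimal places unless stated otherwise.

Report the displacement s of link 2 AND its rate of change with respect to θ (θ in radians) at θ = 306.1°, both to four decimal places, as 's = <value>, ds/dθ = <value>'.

seg 1 [0°–60.5°] dwell: s stays 0.0000
seg 2 [60.5°–108.7°] uniform, h=15: full span → s += 15 → s = 15.0000
seg 3 [108.7°–274.7°] dwell: s stays 15.0000
seg 4 [274.7°–318.6°] simple-harmonic, h=-15: θ=306.1° here. β=31.4, B=43.9. -15/2·(1 − cos(π·0.7153)) = -12.1941 → s = 2.8059
velocity in seg [274.7°–318.6°] (simple-harmonic), θ in radians: β = 31.4° = 0.5480 rad, B = 43.9° = 0.7662 rad; ds/dθ = (πh/(2B)) sin(πβ/B) = (π·(-15)/(2·0.7662)) sin(π·0.7153) = -23.983737 mm/rad

s = 2.8059, ds/dθ = -23.9837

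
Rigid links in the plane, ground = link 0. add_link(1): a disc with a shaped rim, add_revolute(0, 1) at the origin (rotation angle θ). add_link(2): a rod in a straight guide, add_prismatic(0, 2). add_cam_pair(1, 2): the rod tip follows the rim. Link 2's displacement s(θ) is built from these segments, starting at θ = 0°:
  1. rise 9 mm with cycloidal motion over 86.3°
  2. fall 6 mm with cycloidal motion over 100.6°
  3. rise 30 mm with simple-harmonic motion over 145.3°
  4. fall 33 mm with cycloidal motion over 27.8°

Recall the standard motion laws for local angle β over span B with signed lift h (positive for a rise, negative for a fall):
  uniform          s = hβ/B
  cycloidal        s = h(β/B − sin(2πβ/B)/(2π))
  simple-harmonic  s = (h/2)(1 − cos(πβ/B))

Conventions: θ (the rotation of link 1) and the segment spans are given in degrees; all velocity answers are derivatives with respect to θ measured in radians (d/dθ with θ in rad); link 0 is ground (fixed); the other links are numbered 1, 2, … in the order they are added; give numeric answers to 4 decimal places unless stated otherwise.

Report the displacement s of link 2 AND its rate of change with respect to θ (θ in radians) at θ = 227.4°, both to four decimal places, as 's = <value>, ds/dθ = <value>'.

segment 1 (0° to 86.3°, cycloidal, h = 9) is passed completely: s = 0.0000 + (9) = 9.0000
segment 2 (86.3° to 186.9°, cycloidal, h = -6) is passed completely: s = 9.0000 + (-6) = 3.0000
θ = 227.4° falls in segment 3 (186.9° to 332.2°, simple-harmonic, h = 30): β = 227.4 − 186.9 = 40.5°, B = 145.3°; Δs = 30/2·(1 − cos(π·0.2787)) = 5.3927; s = 3.0000 + 5.3927 = 8.3927
velocity in seg [186.9°–332.2°] (simple-harmonic), θ in radians: β = 40.5° = 0.7069 rad, B = 145.3° = 2.5360 rad; ds/dθ = (πh/(2B)) sin(πβ/B) = (π·30/(2·2.5360)) sin(π·0.2787) = 14.270629 mm/rad

s = 8.3927, ds/dθ = 14.2706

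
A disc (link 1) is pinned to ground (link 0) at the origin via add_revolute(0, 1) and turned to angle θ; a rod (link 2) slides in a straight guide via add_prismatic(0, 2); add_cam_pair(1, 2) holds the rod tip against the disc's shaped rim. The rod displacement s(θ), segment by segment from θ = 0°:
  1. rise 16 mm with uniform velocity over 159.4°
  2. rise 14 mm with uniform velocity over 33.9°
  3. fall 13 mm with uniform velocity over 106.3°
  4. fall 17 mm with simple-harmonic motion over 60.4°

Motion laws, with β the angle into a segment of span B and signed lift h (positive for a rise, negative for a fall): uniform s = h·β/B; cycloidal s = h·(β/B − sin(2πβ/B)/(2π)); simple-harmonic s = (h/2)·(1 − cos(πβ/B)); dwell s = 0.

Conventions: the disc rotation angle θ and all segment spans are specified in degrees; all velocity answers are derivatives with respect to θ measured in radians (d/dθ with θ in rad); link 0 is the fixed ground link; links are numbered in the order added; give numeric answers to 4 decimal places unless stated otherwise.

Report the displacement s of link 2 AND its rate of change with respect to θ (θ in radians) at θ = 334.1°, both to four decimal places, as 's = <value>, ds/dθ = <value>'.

segment 1 (0° to 159.4°, uniform, h = 16) is passed completely: s = 0.0000 + (16) = 16.0000
segment 2 (159.4° to 193.3°, uniform, h = 14) is passed completely: s = 16.0000 + (14) = 30.0000
segment 3 (193.3° to 299.6°, uniform, h = -13) is passed completely: s = 30.0000 + (-13) = 17.0000
θ = 334.1° falls in segment 4 (299.6° to 360°, simple-harmonic, h = -17): β = 334.1 − 299.6 = 34.5°, B = 60.4°; Δs = -17/2·(1 − cos(π·0.5712)) = -10.3853; s = 17.0000 − 10.3853 = 6.6147
velocity in seg [299.6°–360°] (simple-harmonic), θ in radians: β = 34.5° = 0.6021 rad, B = 60.4° = 1.0542 rad; ds/dθ = (πh/(2B)) sin(πβ/B) = (π·(-17)/(2·1.0542)) sin(π·0.5712) = -24.700203 mm/rad

s = 6.6147, ds/dθ = -24.7002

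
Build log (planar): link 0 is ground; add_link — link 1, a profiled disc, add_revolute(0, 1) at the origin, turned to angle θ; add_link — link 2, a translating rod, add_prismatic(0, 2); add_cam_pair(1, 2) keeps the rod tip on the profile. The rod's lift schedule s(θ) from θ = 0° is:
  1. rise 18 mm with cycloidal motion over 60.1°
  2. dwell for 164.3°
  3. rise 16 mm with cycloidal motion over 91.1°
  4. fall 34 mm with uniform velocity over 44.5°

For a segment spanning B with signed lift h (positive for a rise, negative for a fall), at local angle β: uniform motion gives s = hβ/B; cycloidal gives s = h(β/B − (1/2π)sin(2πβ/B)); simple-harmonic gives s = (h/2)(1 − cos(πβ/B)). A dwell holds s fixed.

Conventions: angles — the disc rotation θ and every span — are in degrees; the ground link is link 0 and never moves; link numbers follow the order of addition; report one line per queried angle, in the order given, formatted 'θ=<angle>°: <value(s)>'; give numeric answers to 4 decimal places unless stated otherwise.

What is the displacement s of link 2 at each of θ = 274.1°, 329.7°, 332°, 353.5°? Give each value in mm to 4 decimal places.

seg 1 [0°–60.1°] cycloidal, h=18: full span → s += 18 → s = 18.0000
seg 2 [60.1°–224.4°] dwell: s stays 18.0000
seg 3 [224.4°–315.5°] cycloidal, h=16: θ=274.1° here. β=49.7, B=91.1. 16·(0.5456 − sin(2π·0.5456)/(2π)) = 9.4478 → s = 27.4478
seg 3 [224.4°–315.5°] cycloidal, h=16: full span → s += 16 → s = 34.0000
seg 4 [315.5°–360°] uniform, h=-34: θ=329.7° here. β=14.2, B=44.5. -34·14.2/44.5 = -10.8494 → s = 23.1506
seg 4 [315.5°–360°] uniform, h=-34: θ=332° here. β=16.5, B=44.5. -34·16.5/44.5 = -12.6067 → s = 21.3933
seg 4 [315.5°–360°] uniform, h=-34: θ=353.5° here. β=38, B=44.5. -34·38/44.5 = -29.0337 → s = 4.9663

θ=274.1°: 27.4478
θ=329.7°: 23.1506
θ=332°: 21.3933
θ=353.5°: 4.9663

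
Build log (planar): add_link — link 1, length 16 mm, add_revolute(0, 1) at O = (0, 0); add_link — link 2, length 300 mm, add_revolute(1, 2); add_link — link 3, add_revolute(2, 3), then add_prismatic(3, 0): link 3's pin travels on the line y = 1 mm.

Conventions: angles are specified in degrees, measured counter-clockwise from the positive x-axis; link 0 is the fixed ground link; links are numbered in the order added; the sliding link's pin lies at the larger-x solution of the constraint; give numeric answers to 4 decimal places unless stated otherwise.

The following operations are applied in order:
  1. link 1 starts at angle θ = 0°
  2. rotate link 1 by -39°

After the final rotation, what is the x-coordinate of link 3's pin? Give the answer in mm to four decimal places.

geometry: r = 16 mm, L = 300 mm, e = 1 mm; θ starts at 0°
rotate link 1 by -39°: θ ← 0° -39° = -39°
crank pin P = (r cos θ, r sin θ) = (12.434335, -10.069126)
h = r sin θ − e = -10.069126 − 1 = -11.069126
x = r cos θ + √(L² − h²) = 12.434335 + 299.795721 = 312.230057

312.2301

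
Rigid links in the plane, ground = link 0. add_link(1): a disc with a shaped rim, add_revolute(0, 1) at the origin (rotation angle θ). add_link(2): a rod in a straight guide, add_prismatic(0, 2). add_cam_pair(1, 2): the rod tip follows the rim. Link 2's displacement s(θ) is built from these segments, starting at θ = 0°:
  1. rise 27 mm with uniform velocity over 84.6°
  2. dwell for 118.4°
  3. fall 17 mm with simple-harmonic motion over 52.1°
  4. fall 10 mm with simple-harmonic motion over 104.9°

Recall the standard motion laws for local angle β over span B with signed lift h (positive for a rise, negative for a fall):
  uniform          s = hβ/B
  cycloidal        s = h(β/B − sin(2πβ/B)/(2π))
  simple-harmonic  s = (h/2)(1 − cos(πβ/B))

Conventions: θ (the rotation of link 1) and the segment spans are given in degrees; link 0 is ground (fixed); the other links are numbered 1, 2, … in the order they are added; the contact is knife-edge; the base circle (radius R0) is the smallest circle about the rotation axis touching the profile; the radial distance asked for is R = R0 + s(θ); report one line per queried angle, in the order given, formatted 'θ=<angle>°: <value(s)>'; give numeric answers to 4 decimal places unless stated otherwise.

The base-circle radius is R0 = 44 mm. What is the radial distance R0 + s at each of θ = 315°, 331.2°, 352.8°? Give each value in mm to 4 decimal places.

segment 1 (0° to 84.6°, uniform, h = 27) is passed completely: s = 0.0000 + (27) = 27.0000
segment 2 (84.6° to 203°, dwell): s unchanged at 27.0000
segment 3 (203° to 255.1°, simple-harmonic, h = -17) is passed completely: s = 27.0000 + (-17) = 10.0000
θ = 315° falls in segment 4 (255.1° to 360°, simple-harmonic, h = -10): β = 315 − 255.1 = 59.9°, B = 104.9°; Δs = -10/2·(1 − cos(π·0.5710)) = -6.1063; s = 10.0000 − 6.1063 = 3.8937
θ = 331.2° falls in segment 4 (255.1° to 360°, simple-harmonic, h = -10): β = 331.2 − 255.1 = 76.1°, B = 104.9°; Δs = -10/2·(1 − cos(π·0.7255)) = -8.2526; s = 10.0000 − 8.2526 = 1.7474
θ = 352.8° falls in segment 4 (255.1° to 360°, simple-harmonic, h = -10): β = 352.8 − 255.1 = 97.7°, B = 104.9°; Δs = -10/2·(1 − cos(π·0.9314)) = -9.8842; s = 10.0000 − 9.8842 = 0.1158
θ=315°: R = R0 + s = 44 + 3.8937 = 47.8937
θ=331.2°: R = R0 + s = 44 + 1.7474 = 45.7474
θ=352.8°: R = R0 + s = 44 + 0.1158 = 44.1158

θ=315°: 47.8937
θ=331.2°: 45.7474
θ=352.8°: 44.1158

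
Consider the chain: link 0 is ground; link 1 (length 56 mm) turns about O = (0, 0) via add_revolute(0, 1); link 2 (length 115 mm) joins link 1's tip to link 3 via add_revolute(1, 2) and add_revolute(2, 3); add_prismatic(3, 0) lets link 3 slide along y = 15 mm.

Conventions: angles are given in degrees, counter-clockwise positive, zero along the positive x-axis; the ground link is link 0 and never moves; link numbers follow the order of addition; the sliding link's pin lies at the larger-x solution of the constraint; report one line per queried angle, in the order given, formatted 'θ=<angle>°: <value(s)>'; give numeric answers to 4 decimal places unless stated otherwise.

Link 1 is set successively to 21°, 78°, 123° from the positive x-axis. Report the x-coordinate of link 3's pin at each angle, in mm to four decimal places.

geometry: r = 56 mm, L = 115 mm, e = 15 mm
θ=21°: crank pin P = (r cos θ, r sin θ) = (52.280504, 20.068605)
θ=21°: h = r sin θ − e = 20.068605 − 15 = 5.068605
θ=21°: x = r cos θ + √(L² − h²) = 52.280504 + 114.888247 = 167.168751
θ=78°: crank pin P = (r cos θ, r sin θ) = (11.643055, 54.776266)
θ=78°: h = r sin θ − e = 54.776266 − 15 = 39.776266
θ=78°: x = r cos θ + √(L² − h²) = 11.643055 + 107.902033 = 119.545088
θ=123°: crank pin P = (r cos θ, r sin θ) = (-30.499786, 46.965552)
θ=123°: h = r sin θ − e = 46.965552 − 15 = 31.965552
θ=123°: x = r cos θ + √(L² − h²) = -30.499786 + 110.468111 = 79.968325

θ=21°: 167.1688
θ=78°: 119.5451
θ=123°: 79.9683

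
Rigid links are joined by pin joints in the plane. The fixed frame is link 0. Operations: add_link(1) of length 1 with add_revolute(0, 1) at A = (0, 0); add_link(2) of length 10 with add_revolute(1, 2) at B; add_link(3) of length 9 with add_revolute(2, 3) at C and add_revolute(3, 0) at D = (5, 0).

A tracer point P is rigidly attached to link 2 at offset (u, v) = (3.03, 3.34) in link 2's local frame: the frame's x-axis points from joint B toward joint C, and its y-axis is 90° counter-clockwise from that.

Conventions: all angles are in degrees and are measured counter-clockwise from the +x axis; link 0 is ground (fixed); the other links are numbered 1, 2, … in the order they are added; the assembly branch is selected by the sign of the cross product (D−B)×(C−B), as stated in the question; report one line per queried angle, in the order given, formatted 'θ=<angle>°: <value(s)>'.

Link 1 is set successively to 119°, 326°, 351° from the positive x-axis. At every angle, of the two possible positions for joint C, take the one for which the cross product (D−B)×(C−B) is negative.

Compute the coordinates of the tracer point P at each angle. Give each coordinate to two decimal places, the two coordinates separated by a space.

A=(0,0), D=(5.00,0)
θ=119°: B = A + 1.00·(cos119°, sin119°) = (-0.4848, 0.8746)
θ=119°: |BD| = 5.5541
θ=119°: circle(B,10.00) ∩ circle(D,9.00): a=4.4875, h=8.9366
θ=119°:   candidates: C₊=(5.3540,8.9930) cross=49.635; C₋=(2.5394,-8.6571) cross=-49.635
θ=119°:   branch - wants cross < 0 → take C=(2.5394,-8.6571) (cross=-49.635)
θ=119°: ex = (C−B)/|BC| = (0.3024,-0.9532); ey = (0.9532,0.3024)
θ=119°: P = B + 3.03·ex + 3.34·ey = (3.6151,-1.0034)
θ=326°: B = A + 1.00·(cos326°, sin326°) = (0.8290, -0.5592)
θ=326°: |BD| = 4.2083
θ=326°: circle(B,10.00) ∩ circle(D,9.00): a=4.3616, h=8.9987
θ=326°:   candidates: C₊=(3.9562,8.9393) cross=37.869; C₋=(6.3477,-8.8985) cross=-37.869
θ=326°:   branch - wants cross < 0 → take C=(6.3477,-8.8985) (cross=-37.869)
θ=326°: ex = (C−B)/|BC| = (0.5519,-0.8339); ey = (0.8339,0.5519)
θ=326°: P = B + 3.03·ex + 3.34·ey = (5.2865,-1.2428)
θ=351°: B = A + 1.00·(cos351°, sin351°) = (0.9877, -0.1564)
θ=351°: |BD| = 4.0154
θ=351°: circle(B,10.00) ∩ circle(D,9.00): a=4.3736, h=8.9929
θ=351°:   candidates: C₊=(5.0076,9.0000) cross=36.110; C₋=(5.7083,-8.9721) cross=-36.110
θ=351°:   branch - wants cross < 0 → take C=(5.7083,-8.9721) (cross=-36.110)
θ=351°: ex = (C−B)/|BC| = (0.4721,-0.8816); ey = (0.8816,0.4721)
θ=351°: P = B + 3.03·ex + 3.34·ey = (5.3625,-1.2509)

θ=119°: 3.62 -1.00
θ=326°: 5.29 -1.24
θ=351°: 5.36 -1.25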